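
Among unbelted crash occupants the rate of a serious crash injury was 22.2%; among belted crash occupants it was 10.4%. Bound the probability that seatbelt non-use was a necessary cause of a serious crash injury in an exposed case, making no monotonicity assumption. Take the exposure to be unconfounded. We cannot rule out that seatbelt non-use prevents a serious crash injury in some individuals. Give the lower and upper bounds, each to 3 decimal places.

0.532 ≤ PN ≤ 1.000

p₁ = 0.222, p₀ = 0.104.
Under exogeneity alone the bounds on PN are max{0,(p₁−p₀)/p₁} ≤ PN ≤ min{1,(1−p₀)/p₁}.
  lower = (p₁ − p₀)/p₁ = 0.118 / 0.222 ≈ 0.5315
  upper = min{1, (1 − p₀)/p₁} = 0.896 / 0.222 ≈ 4.0360 → capped at 1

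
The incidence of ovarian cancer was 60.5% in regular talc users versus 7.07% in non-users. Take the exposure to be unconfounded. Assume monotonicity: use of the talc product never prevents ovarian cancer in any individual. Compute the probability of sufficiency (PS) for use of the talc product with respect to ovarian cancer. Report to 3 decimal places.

p₁ = 0.605, p₀ = 0.0707.
Under exogeneity and monotonicity, PS = (p₁ − p₀) / (1 − p₀).
PS = (0.605 − 0.0707) / (1 − 0.0707) = 0.5343 / 0.9293 ≈ 0.5749

PS ≈ 0.575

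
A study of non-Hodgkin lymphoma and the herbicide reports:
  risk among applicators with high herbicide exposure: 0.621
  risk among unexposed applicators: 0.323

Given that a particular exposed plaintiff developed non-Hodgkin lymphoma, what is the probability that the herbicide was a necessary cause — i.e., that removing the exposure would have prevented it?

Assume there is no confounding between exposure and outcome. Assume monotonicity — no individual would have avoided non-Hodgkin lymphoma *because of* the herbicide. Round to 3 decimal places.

PN ≈ 0.480

Let p₁ = 0.621, p₀ = 0.323.
Under exogeneity and monotonicity, PN = (p₁ − p₀) / p₁.
PN = (0.621 − 0.323) / 0.621 = 0.298 / 0.621 ≈ 0.4799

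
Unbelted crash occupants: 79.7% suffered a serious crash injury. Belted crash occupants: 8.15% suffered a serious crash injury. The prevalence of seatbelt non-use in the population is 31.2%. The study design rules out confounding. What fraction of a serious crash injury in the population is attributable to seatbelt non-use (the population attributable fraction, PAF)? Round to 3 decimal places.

PAF ≈ 0.733

p₁ = 0.797, p₀ = 0.0815.
Overall risk P(Y=1) = π·p₁ + (1−π)·p₀ = 0.312×0.797 + 0.688×0.0815 = 0.30474.
Under exogeneity, PAF = [P(Y=1) − p₀] / P(Y=1).
PAF = (0.30474 − 0.0815) / 0.30474 ≈ 0.7326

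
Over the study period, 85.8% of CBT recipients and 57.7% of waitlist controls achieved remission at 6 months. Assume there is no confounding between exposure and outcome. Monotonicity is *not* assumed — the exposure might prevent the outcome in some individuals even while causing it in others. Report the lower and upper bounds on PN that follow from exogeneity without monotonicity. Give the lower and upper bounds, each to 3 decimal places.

0.328 ≤ PN ≤ 0.493

p₁ = 0.858, p₀ = 0.577.
Under exogeneity alone the bounds on PN are max{0,(p₁−p₀)/p₁} ≤ PN ≤ min{1,(1−p₀)/p₁}.
  lower = (p₁ − p₀)/p₁ = 0.281 / 0.858 ≈ 0.3275
  upper = min{1, (1 − p₀)/p₁} = 0.423 / 0.858 ≈ 0.4930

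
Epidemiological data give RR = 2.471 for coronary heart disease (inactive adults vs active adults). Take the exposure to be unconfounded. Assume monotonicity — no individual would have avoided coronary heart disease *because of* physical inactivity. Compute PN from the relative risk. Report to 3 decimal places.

Under exogeneity and monotonicity, PN = (RR − 1) / RR = 1 − 1/RR.
PN = (2.471 − 1) / 2.471 = 1.471 / 2.471 ≈ 0.5953

PN ≈ 0.595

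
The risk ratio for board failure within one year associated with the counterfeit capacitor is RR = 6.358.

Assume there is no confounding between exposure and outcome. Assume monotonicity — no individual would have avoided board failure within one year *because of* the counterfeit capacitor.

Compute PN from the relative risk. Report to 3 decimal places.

PN ≈ 0.843

Under exogeneity and monotonicity, PN = (RR − 1) / RR = 1 − 1/RR.
PN = (6.358 − 1) / 6.358 = 5.358 / 6.358 ≈ 0.8427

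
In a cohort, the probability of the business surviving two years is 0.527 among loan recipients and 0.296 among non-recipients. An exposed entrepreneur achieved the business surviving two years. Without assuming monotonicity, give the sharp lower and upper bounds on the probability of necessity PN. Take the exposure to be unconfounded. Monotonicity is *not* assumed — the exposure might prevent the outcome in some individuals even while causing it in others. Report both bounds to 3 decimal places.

0.438 ≤ PN ≤ 1.000

Let p₁ = 0.527, p₀ = 0.296.
Under exogeneity alone the bounds on PN are max{0,(p₁−p₀)/p₁} ≤ PN ≤ min{1,(1−p₀)/p₁}.
  lower = (p₁ − p₀)/p₁ = 0.231 / 0.527 ≈ 0.4383
  upper = min{1, (1 − p₀)/p₁} = 0.704 / 0.527 ≈ 1.3359 → capped at 1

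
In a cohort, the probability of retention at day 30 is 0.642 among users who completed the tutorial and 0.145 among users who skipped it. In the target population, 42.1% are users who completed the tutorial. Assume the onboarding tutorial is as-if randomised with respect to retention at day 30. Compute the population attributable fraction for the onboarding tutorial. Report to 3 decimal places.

PAF ≈ 0.591

Let p₁ = 0.642, p₀ = 0.145.
Overall risk P(Y=1) = π·p₁ + (1−π)·p₀ = 0.421×0.642 + 0.579×0.145 = 0.35424.
Under exogeneity, PAF = [P(Y=1) − p₀] / P(Y=1).
PAF = (0.35424 − 0.145) / 0.35424 ≈ 0.5907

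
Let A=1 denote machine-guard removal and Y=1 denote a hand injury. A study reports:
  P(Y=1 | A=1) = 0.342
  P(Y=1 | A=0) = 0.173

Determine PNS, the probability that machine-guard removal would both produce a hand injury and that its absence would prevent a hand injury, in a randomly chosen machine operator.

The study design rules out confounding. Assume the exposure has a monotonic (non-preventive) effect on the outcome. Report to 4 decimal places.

Let p₁ = 0.342, p₀ = 0.173.
Under exogeneity and monotonicity, PNS = p₁ − p₀.
PNS = 0.342 − 0.173 = 0.169

PNS ≈ 0.1690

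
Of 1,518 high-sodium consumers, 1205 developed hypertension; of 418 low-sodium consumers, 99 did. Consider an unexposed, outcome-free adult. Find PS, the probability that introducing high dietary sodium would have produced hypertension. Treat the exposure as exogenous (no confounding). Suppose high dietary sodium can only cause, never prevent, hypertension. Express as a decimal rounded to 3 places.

p₁ = P(outcome | exposed) = 1205/1518 = 0.79381
p₀ = P(outcome | unexposed) = 99/418 = 0.23684
Under exogeneity and monotonicity, PS = (p₁ − p₀) / (1 − p₀).
PS = (0.79381 − 0.23684) / (1 − 0.23684) = 0.55697 / 0.76316 ≈ 0.7298

PS ≈ 0.730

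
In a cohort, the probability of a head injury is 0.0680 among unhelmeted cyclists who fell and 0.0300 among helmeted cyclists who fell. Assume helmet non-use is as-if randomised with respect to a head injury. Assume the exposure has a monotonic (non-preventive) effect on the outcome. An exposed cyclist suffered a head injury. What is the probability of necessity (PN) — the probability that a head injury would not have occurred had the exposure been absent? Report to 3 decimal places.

Let p₁ = 0.068, p₀ = 0.03.
Under exogeneity and monotonicity, PN = (p₁ − p₀) / p₁.
PN = (0.068 − 0.03) / 0.068 = 0.038 / 0.068 ≈ 0.5588

PN ≈ 0.559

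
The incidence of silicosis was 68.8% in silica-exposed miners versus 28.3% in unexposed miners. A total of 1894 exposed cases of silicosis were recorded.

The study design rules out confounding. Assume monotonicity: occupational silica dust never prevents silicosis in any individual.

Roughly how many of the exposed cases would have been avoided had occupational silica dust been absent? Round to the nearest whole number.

p₁ = 0.688, p₀ = 0.283.
PN = (p₁ − p₀)/p₁ = (0.688 − 0.283) / 0.688 ≈ 0.58866.
Attributable cases ≈ PN × (exposed cases) = 0.58866 × 1894 ≈ 1114.93.

about 1115 cases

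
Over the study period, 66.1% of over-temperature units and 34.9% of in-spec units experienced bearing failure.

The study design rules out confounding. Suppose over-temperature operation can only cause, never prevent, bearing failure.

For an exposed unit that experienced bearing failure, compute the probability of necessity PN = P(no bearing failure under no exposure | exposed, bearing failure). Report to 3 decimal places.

PN ≈ 0.472

p₁ = 0.661, p₀ = 0.349.
Under exogeneity and monotonicity, PN = (p₁ − p₀) / p₁.
PN = (0.661 − 0.349) / 0.661 = 0.312 / 0.661 ≈ 0.4720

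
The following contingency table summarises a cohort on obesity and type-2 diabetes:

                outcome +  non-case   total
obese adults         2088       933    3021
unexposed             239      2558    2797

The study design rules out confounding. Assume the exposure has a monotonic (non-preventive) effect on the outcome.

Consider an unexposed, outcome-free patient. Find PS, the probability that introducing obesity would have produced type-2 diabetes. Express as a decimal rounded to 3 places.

PS ≈ 0.662

p₁ = P(outcome | exposed) = 2088/3021 = 0.69116
p₀ = P(outcome | unexposed) = 239/2797 = 0.085449
Under exogeneity and monotonicity, PS = (p₁ − p₀) / (1 − p₀).
PS = (0.69116 − 0.085449) / (1 − 0.085449) = 0.60571 / 0.91455 ≈ 0.6623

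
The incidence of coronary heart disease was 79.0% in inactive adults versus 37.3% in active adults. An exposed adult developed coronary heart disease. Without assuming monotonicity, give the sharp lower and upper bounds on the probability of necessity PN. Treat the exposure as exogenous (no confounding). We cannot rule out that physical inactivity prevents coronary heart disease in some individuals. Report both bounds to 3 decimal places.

0.528 ≤ PN ≤ 0.794

p₁ = 0.79, p₀ = 0.373.
Under exogeneity alone the bounds on PN are max{0,(p₁−p₀)/p₁} ≤ PN ≤ min{1,(1−p₀)/p₁}.
  lower = (p₁ − p₀)/p₁ = 0.417 / 0.79 ≈ 0.5278
  upper = min{1, (1 − p₀)/p₁} = 0.627 / 0.79 ≈ 0.7937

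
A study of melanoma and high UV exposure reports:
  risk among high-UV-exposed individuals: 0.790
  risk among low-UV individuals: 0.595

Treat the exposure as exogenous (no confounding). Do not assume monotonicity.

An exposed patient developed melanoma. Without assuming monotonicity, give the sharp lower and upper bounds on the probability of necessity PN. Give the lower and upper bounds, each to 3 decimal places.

0.247 ≤ PN ≤ 0.513

Let p₁ = 0.79, p₀ = 0.595.
Under exogeneity alone the bounds on PN are max{0,(p₁−p₀)/p₁} ≤ PN ≤ min{1,(1−p₀)/p₁}.
  lower = (p₁ − p₀)/p₁ = 0.195 / 0.79 ≈ 0.2468
  upper = min{1, (1 − p₀)/p₁} = 0.405 / 0.79 ≈ 0.5127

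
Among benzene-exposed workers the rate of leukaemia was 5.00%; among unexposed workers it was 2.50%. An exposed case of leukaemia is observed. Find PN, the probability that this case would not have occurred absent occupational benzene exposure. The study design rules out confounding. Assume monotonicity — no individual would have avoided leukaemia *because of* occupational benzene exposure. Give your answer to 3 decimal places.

p₁ = 0.05, p₀ = 0.025.
Under exogeneity and monotonicity, PN = (p₁ − p₀) / p₁.
PN = (0.05 − 0.025) / 0.05 = 0.025 / 0.05 ≈ 0.5000

PN ≈ 0.500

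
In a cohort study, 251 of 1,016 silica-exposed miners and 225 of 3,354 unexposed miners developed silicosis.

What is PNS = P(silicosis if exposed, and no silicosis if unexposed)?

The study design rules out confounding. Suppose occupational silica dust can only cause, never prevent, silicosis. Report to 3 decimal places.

PNS ≈ 0.180

p₁ = P(outcome | exposed) = 251/1016 = 0.24705
p₀ = P(outcome | unexposed) = 225/3354 = 0.067084
Under exogeneity and monotonicity, PNS = p₁ − p₀.
PNS = 0.24705 − 0.067084 = 0.17996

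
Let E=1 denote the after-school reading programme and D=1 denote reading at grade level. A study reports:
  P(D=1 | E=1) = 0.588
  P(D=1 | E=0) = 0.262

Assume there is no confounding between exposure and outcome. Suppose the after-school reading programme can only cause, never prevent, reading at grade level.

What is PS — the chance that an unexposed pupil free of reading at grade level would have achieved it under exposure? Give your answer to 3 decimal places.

Let p₁ = 0.588, p₀ = 0.262.
Under exogeneity and monotonicity, PS = (p₁ − p₀) / (1 − p₀).
PS = (0.588 − 0.262) / (1 − 0.262) = 0.326 / 0.738 ≈ 0.4417

PS ≈ 0.442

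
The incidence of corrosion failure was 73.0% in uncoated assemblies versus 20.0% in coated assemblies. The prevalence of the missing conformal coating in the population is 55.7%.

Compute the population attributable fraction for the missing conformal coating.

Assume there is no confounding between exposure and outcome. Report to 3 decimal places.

PAF ≈ 0.596

p₁ = 0.73, p₀ = 0.2.
Overall risk P(Y=1) = π·p₁ + (1−π)·p₀ = 0.557×0.73 + 0.443×0.2 = 0.49521.
Under exogeneity, PAF = [P(Y=1) − p₀] / P(Y=1).
PAF = (0.49521 − 0.2) / 0.49521 ≈ 0.5961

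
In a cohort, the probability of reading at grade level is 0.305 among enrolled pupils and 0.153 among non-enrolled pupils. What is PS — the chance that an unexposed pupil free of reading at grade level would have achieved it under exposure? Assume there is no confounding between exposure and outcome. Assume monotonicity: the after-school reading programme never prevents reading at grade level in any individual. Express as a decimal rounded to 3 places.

PS ≈ 0.179

Let p₁ = 0.305, p₀ = 0.153.
Under exogeneity and monotonicity, PS = (p₁ − p₀) / (1 − p₀).
PS = (0.305 − 0.153) / (1 − 0.153) = 0.152 / 0.847 ≈ 0.1795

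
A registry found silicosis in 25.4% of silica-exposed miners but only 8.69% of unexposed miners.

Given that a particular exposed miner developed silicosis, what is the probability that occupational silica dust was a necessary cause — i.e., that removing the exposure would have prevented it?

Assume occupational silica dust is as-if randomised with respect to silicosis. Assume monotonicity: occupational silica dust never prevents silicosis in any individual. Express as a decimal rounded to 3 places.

PN ≈ 0.658

p₁ = 0.254, p₀ = 0.0869.
Under exogeneity and monotonicity, PN = (p₁ − p₀) / p₁.
PN = (0.254 − 0.0869) / 0.254 = 0.1671 / 0.254 ≈ 0.6579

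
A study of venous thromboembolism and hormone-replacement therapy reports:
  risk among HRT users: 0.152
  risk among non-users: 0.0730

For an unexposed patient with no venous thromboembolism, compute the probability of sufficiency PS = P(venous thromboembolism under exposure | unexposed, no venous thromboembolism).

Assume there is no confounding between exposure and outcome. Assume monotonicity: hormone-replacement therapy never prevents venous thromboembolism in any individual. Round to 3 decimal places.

Let p₁ = 0.152, p₀ = 0.073.
Under exogeneity and monotonicity, PS = (p₁ − p₀) / (1 − p₀).
PS = (0.152 − 0.073) / (1 − 0.073) = 0.079 / 0.927 ≈ 0.0852

PS ≈ 0.085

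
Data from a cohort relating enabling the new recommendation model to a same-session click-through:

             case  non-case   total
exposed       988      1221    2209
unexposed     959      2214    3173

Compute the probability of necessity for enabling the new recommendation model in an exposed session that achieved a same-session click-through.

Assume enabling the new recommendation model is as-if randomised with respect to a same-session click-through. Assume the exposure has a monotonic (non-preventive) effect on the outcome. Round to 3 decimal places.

PN ≈ 0.324

p₁ = P(outcome | exposed) = 988/2209 = 0.44726
p₀ = P(outcome | unexposed) = 959/3173 = 0.30224
Under exogeneity and monotonicity, PN = (p₁ − p₀) / p₁.
PN = (0.44726 − 0.30224) / 0.44726 = 0.14502 / 0.44726 ≈ 0.3242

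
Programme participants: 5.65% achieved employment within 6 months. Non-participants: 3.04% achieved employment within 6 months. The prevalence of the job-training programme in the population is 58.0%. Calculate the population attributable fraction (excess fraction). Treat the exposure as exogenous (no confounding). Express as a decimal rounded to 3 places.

PAF ≈ 0.332

p₁ = 0.0565, p₀ = 0.0304.
Overall risk P(Y=1) = π·p₁ + (1−π)·p₀ = 0.58×0.0565 + 0.42×0.0304 = 0.045538.
Under exogeneity, PAF = [P(Y=1) − p₀] / P(Y=1).
PAF = (0.045538 − 0.0304) / 0.045538 ≈ 0.3324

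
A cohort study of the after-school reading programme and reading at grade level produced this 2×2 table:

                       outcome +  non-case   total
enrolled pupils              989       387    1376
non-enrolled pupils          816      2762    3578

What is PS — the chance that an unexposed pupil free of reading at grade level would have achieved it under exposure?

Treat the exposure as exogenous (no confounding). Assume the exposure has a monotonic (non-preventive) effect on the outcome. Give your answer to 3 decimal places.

PS ≈ 0.636

p₁ = P(outcome | exposed) = 989/1376 = 0.71875
p₀ = P(outcome | unexposed) = 816/3578 = 0.22806
Under exogeneity and monotonicity, PS = (p₁ − p₀)/(1 − p₀).
PS = (0.71875 − 0.22806) / 0.77194 ≈ 0.6357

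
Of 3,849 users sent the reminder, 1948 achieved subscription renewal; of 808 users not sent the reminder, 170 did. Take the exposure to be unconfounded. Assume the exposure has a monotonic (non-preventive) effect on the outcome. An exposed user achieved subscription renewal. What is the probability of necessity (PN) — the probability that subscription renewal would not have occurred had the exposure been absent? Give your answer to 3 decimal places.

PN ≈ 0.584

p₁ = P(outcome | exposed) = 1948/3849 = 0.50611
p₀ = P(outcome | unexposed) = 170/808 = 0.2104
Under exogeneity and monotonicity, PN = (p₁ − p₀) / p₁.
PN = (0.50611 − 0.2104) / 0.50611 = 0.29571 / 0.50611 ≈ 0.5843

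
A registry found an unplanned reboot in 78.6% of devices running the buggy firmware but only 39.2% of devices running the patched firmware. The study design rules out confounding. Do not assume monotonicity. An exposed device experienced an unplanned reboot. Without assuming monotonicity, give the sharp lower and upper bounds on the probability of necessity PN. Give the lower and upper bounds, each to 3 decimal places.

p₁ = 0.786, p₀ = 0.392.
Under exogeneity alone the bounds on PN are max{0,(p₁−p₀)/p₁} ≤ PN ≤ min{1,(1−p₀)/p₁}.
  lower = (p₁ − p₀)/p₁ = 0.394 / 0.786 ≈ 0.5013
  upper = min{1, (1 − p₀)/p₁} = 0.608 / 0.786 ≈ 0.7735

0.501 ≤ PN ≤ 0.774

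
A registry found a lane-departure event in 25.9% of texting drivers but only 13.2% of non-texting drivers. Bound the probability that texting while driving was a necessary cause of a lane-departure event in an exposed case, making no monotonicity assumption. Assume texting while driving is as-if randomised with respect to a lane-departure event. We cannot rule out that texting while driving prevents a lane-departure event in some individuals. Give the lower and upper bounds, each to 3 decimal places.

p₁ = 0.259, p₀ = 0.132.
Under exogeneity alone the bounds on PN are max{0,(p₁−p₀)/p₁} ≤ PN ≤ min{1,(1−p₀)/p₁}.
  lower = (p₁ − p₀)/p₁ = 0.127 / 0.259 ≈ 0.4903
  upper = min{1, (1 − p₀)/p₁} = 0.868 / 0.259 ≈ 3.3514 → capped at 1

0.490 ≤ PN ≤ 1.000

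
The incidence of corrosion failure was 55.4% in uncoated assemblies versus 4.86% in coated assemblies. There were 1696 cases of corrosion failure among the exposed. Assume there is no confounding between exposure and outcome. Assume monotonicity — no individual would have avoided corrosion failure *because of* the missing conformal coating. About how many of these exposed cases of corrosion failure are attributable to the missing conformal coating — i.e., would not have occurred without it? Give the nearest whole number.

about 1547 cases

p₁ = 0.554, p₀ = 0.0486.
PN = (p₁ − p₀)/p₁ = (0.554 − 0.0486) / 0.554 ≈ 0.91227.
Attributable cases ≈ PN × (exposed cases) = 0.91227 × 1696 ≈ 1547.22.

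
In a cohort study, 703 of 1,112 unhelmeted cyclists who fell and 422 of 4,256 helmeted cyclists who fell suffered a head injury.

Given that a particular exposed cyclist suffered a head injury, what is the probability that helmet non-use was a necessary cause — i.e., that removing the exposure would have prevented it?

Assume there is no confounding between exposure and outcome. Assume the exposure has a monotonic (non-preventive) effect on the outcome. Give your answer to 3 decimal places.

p₁ = P(outcome | exposed) = 703/1112 = 0.63219
p₀ = P(outcome | unexposed) = 422/4256 = 0.099154
Under exogeneity and monotonicity, PN = (p₁ − p₀) / p₁.
PN = (0.63219 − 0.099154) / 0.63219 = 0.53304 / 0.63219 ≈ 0.8432

PN ≈ 0.843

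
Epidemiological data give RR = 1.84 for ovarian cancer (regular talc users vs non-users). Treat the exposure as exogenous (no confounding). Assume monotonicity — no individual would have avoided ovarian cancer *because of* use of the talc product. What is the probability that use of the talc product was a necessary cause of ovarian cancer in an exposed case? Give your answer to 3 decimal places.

PN ≈ 0.457

Under exogeneity and monotonicity, PN = (RR − 1) / RR = 1 − 1/RR.
PN = (1.84 − 1) / 1.84 = 0.84 / 1.84 ≈ 0.4565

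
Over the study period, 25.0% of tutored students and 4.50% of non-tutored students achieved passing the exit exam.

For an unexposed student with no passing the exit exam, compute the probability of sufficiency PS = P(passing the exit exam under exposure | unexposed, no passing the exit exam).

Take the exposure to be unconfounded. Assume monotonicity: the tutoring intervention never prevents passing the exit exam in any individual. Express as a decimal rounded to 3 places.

p₁ = 0.25, p₀ = 0.045.
Under exogeneity and monotonicity, PS = (p₁ − p₀) / (1 − p₀).
PS = (0.25 − 0.045) / (1 − 0.045) = 0.205 / 0.955 ≈ 0.2147

PS ≈ 0.215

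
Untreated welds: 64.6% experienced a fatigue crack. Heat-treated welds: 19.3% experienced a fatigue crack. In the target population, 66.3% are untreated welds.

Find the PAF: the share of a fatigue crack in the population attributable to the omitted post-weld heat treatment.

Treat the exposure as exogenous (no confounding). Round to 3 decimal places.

PAF ≈ 0.609

p₁ = 0.646, p₀ = 0.193.
Overall risk P(Y=1) = π·p₁ + (1−π)·p₀ = 0.663×0.646 + 0.337×0.193 = 0.49334.
Under exogeneity, PAF = [P(Y=1) − p₀] / P(Y=1).
PAF = (0.49334 − 0.193) / 0.49334 ≈ 0.6088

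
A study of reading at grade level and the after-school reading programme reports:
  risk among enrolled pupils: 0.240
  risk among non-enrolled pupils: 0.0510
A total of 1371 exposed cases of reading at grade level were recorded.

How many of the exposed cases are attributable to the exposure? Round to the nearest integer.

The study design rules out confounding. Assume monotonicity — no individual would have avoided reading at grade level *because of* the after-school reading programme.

Let p₁ = 0.24, p₀ = 0.051.
PN = (p₁ − p₀)/p₁ = (0.24 − 0.051) / 0.24 ≈ 0.78750.
Attributable cases ≈ PN × (exposed cases) = 0.78750 × 1371 ≈ 1079.66.

about 1080 cases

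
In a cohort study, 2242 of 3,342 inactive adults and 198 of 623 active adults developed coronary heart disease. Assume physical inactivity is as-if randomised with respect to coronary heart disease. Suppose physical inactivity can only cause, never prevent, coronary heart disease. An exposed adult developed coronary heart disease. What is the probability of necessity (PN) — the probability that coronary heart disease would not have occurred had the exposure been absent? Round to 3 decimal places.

p₁ = P(outcome | exposed) = 2242/3342 = 0.67086
p₀ = P(outcome | unexposed) = 198/623 = 0.31782
Under exogeneity and monotonicity, PN = (p₁ − p₀) / p₁.
PN = (0.67086 − 0.31782) / 0.67086 = 0.35304 / 0.67086 ≈ 0.5263

PN ≈ 0.526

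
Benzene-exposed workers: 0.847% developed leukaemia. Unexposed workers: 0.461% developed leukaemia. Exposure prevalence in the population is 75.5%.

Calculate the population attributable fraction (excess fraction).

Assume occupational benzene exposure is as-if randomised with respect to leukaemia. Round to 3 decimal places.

PAF ≈ 0.387

p₁ = 0.00847, p₀ = 0.00461.
Overall risk P(Y=1) = π·p₁ + (1−π)·p₀ = 0.755×0.00847 + 0.245×0.00461 = 0.0075243.
Under exogeneity, PAF = [P(Y=1) − p₀] / P(Y=1).
PAF = (0.0075243 − 0.00461) / 0.0075243 ≈ 0.3873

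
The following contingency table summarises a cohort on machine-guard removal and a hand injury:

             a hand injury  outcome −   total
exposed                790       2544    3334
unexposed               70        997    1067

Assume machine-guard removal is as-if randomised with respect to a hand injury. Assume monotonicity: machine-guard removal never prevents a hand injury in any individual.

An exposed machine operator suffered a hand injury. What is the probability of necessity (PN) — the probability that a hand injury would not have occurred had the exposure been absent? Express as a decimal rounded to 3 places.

p₁ = P(outcome | exposed) = 790/3334 = 0.23695
p₀ = P(outcome | unexposed) = 70/1067 = 0.065604
Under exogeneity and monotonicity, PN = (p₁ − p₀) / p₁.
PN = (0.23695 − 0.065604) / 0.23695 = 0.17135 / 0.23695 ≈ 0.7231

PN ≈ 0.723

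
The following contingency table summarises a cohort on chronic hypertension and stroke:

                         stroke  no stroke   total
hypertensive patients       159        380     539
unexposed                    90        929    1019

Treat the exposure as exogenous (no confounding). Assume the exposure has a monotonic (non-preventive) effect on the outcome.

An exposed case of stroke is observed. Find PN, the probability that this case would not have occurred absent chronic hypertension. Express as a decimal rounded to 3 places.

PN ≈ 0.701

p₁ = P(outcome | exposed) = 159/539 = 0.29499
p₀ = P(outcome | unexposed) = 90/1019 = 0.088322
Under exogeneity and monotonicity, PN = (p₁ − p₀) / p₁.
PN = (0.29499 − 0.088322) / 0.29499 = 0.20667 / 0.29499 ≈ 0.7006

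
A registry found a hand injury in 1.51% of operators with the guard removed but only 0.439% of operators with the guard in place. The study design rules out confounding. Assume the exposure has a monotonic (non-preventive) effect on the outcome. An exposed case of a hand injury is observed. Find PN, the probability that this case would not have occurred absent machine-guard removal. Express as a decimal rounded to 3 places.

PN ≈ 0.709

p₁ = 0.0151, p₀ = 0.00439.
Under exogeneity and monotonicity, PN = (p₁ − p₀) / p₁.
PN = (0.0151 − 0.00439) / 0.0151 = 0.01071 / 0.0151 ≈ 0.7093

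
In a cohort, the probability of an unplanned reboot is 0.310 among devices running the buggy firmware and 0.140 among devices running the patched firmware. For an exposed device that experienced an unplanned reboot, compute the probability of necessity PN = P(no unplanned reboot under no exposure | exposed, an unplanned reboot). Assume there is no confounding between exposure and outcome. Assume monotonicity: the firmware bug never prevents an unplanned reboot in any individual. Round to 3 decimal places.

Let p₁ = 0.31, p₀ = 0.14.
Under exogeneity and monotonicity, PN = (p₁ − p₀) / p₁.
PN = (0.31 − 0.14) / 0.31 = 0.17 / 0.31 ≈ 0.5484

PN ≈ 0.548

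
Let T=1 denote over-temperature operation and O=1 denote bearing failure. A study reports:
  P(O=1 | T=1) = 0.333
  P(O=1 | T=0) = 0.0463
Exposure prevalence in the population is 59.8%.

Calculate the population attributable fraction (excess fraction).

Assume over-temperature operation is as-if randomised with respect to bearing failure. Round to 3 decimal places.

Let p₁ = 0.333, p₀ = 0.0463.
Overall risk P(Y=1) = π·p₁ + (1−π)·p₀ = 0.598×0.333 + 0.402×0.0463 = 0.21775.
Under exogeneity, PAF = [P(Y=1) − p₀] / P(Y=1).
PAF = (0.21775 − 0.0463) / 0.21775 ≈ 0.7874

PAF ≈ 0.787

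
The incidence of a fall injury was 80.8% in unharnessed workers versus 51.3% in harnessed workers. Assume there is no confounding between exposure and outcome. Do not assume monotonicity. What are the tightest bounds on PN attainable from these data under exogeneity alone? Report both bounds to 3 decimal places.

0.365 ≤ PN ≤ 0.603

p₁ = 0.808, p₀ = 0.513.
Under exogeneity alone the bounds on PN are max{0,(p₁−p₀)/p₁} ≤ PN ≤ min{1,(1−p₀)/p₁}.
  lower = (p₁ − p₀)/p₁ = 0.295 / 0.808 ≈ 0.3651
  upper = min{1, (1 − p₀)/p₁} = 0.487 / 0.808 ≈ 0.6027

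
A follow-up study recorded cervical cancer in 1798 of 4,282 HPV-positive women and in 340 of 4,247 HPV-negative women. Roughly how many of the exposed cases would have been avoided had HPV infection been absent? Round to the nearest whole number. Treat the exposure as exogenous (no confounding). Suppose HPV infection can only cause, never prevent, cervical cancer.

p₁ = P(outcome | exposed) = 1798/4282 = 0.4199
p₀ = P(outcome | unexposed) = 340/4247 = 0.080057
PN = (p₁ − p₀)/p₁ = (0.4199 − 0.080057) / 0.4199 ≈ 0.80934.
Attributable cases ≈ PN × (exposed cases) = 0.80934 × 1798 ≈ 1455.20.

about 1455 cases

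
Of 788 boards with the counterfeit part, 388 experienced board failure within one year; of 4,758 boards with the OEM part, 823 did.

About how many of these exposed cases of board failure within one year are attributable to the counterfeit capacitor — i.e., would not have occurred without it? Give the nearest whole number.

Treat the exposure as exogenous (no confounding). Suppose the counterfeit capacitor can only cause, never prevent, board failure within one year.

about 252 cases

p₁ = P(outcome | exposed) = 388/788 = 0.49239
p₀ = P(outcome | unexposed) = 823/4758 = 0.17297
PN = (p₁ − p₀)/p₁ = (0.49239 − 0.17297) / 0.49239 ≈ 0.64871.
Attributable cases ≈ PN × (exposed cases) = 0.64871 × 388 ≈ 251.70.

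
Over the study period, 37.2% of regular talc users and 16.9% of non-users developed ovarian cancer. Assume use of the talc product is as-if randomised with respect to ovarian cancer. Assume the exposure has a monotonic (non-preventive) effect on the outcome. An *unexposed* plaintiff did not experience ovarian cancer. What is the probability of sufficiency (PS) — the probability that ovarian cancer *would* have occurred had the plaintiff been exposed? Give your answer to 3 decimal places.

PS ≈ 0.244

p₁ = 0.372, p₀ = 0.169.
Under exogeneity and monotonicity, PS = (p₁ − p₀) / (1 − p₀).
PS = (0.372 − 0.169) / (1 − 0.169) = 0.203 / 0.831 ≈ 0.2443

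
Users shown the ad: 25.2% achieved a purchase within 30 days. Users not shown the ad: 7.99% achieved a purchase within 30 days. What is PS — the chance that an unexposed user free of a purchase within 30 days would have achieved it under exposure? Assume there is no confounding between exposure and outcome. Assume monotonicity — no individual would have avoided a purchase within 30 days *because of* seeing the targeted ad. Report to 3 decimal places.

PS ≈ 0.187

p₁ = 0.252, p₀ = 0.0799.
Under exogeneity and monotonicity, PS = (p₁ − p₀) / (1 − p₀).
PS = (0.252 − 0.0799) / (1 − 0.0799) = 0.1721 / 0.9201 ≈ 0.1870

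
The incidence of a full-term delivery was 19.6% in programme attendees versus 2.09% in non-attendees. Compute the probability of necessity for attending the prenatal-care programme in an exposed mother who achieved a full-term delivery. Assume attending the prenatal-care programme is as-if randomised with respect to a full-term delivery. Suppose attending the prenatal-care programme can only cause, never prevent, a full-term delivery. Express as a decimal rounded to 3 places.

PN ≈ 0.893

p₁ = 0.196, p₀ = 0.0209.
Under exogeneity and monotonicity, PN = (p₁ − p₀) / p₁.
PN = (0.196 − 0.0209) / 0.196 = 0.1751 / 0.196 ≈ 0.8934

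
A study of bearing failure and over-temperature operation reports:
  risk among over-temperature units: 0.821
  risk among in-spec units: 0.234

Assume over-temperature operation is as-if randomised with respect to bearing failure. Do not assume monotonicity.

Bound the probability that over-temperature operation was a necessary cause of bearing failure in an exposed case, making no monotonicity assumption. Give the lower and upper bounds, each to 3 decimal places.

Let p₁ = 0.821, p₀ = 0.234.
Under exogeneity alone the bounds on PN are max{0,(p₁−p₀)/p₁} ≤ PN ≤ min{1,(1−p₀)/p₁}.
  lower = (p₁ − p₀)/p₁ = 0.587 / 0.821 ≈ 0.7150
  upper = min{1, (1 − p₀)/p₁} = 0.766 / 0.821 ≈ 0.9330

0.715 ≤ PN ≤ 0.933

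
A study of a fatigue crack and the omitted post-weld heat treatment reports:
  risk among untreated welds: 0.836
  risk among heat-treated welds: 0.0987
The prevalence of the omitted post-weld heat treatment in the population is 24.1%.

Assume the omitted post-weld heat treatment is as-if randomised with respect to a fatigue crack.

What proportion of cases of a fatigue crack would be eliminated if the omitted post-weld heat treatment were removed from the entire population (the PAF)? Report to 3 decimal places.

PAF ≈ 0.643

Let p₁ = 0.836, p₀ = 0.0987.
Overall risk P(Y=1) = π·p₁ + (1−π)·p₀ = 0.241×0.836 + 0.759×0.0987 = 0.27639.
Under exogeneity, PAF = [P(Y=1) − p₀] / P(Y=1).
PAF = (0.27639 − 0.0987) / 0.27639 ≈ 0.6429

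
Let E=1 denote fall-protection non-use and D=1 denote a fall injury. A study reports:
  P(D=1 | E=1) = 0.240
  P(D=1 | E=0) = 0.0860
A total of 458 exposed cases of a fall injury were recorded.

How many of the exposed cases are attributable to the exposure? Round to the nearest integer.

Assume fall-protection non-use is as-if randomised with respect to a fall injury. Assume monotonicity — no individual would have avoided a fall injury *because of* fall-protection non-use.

Let p₁ = 0.24, p₀ = 0.086.
PN = (p₁ − p₀)/p₁ = (0.24 − 0.086) / 0.24 ≈ 0.64167.
Attributable cases ≈ PN × (exposed cases) = 0.64167 × 458 ≈ 293.88.

about 294 cases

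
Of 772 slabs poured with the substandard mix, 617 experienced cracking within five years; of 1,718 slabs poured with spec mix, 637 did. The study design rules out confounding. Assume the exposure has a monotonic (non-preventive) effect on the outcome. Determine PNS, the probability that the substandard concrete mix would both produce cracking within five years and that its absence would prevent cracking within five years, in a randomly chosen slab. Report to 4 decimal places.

p₁ = P(outcome | exposed) = 617/772 = 0.79922
p₀ = P(outcome | unexposed) = 637/1718 = 0.37078
Under exogeneity and monotonicity, PNS = p₁ − p₀.
PNS = 0.79922 − 0.37078 = 0.42844

PNS ≈ 0.4284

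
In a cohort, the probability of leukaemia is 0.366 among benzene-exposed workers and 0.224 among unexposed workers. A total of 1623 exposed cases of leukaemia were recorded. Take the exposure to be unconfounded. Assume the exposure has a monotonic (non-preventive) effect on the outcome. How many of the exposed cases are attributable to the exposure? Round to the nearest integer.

about 630 cases

Let p₁ = 0.366, p₀ = 0.224.
PN = (p₁ − p₀)/p₁ = (0.366 − 0.224) / 0.366 ≈ 0.38798.
Attributable cases ≈ PN × (exposed cases) = 0.38798 × 1623 ≈ 629.69.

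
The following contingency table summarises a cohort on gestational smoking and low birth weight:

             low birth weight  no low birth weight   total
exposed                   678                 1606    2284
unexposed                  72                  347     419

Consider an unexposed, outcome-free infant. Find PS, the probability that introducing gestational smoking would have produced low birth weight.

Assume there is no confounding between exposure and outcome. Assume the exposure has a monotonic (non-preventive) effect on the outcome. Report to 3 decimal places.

PS ≈ 0.151

p₁ = P(outcome | exposed) = 678/2284 = 0.29685
p₀ = P(outcome | unexposed) = 72/419 = 0.17184
Under exogeneity and monotonicity, PS = (p₁ − p₀)/(1 − p₀).
PS = (0.29685 − 0.17184) / 0.82816 ≈ 0.1509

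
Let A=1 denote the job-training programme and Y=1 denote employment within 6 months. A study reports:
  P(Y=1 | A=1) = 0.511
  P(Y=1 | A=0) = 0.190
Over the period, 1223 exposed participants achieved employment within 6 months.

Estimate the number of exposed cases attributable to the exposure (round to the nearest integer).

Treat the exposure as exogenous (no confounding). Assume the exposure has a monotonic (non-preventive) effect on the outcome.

about 768 cases

Let p₁ = 0.511, p₀ = 0.19.
PN = (p₁ − p₀)/p₁ = (0.511 − 0.19) / 0.511 ≈ 0.62818.
Attributable cases ≈ PN × (exposed cases) = 0.62818 × 1223 ≈ 768.26.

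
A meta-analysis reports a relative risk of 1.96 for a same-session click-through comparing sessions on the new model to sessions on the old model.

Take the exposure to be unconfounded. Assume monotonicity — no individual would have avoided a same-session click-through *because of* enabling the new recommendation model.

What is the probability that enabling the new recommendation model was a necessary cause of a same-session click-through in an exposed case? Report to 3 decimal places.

PN ≈ 0.490

Under exogeneity and monotonicity, PN = (RR − 1) / RR = 1 − 1/RR.
PN = (1.96 − 1) / 1.96 = 0.96 / 1.96 ≈ 0.4898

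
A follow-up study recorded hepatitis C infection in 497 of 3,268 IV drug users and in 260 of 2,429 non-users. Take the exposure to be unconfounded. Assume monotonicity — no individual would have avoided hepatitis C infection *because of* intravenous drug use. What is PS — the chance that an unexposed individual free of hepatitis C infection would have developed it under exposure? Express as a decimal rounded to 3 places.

PS ≈ 0.050

p₁ = P(outcome | exposed) = 497/3268 = 0.15208
p₀ = P(outcome | unexposed) = 260/2429 = 0.10704
Under exogeneity and monotonicity, PS = (p₁ − p₀) / (1 − p₀).
PS = (0.15208 − 0.10704) / (1 − 0.10704) = 0.045041 / 0.89296 ≈ 0.0504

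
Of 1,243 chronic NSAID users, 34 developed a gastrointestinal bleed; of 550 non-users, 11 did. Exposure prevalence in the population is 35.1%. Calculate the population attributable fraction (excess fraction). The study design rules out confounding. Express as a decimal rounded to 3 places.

PAF ≈ 0.114

p₁ = P(outcome | exposed) = 34/1243 = 0.027353
p₀ = P(outcome | unexposed) = 11/550 = 0.02
Overall risk P(Y=1) = π·p₁ + (1−π)·p₀ = 0.351×0.027353 + 0.649×0.02 = 0.022581.
Under exogeneity, PAF = [P(Y=1) − p₀] / P(Y=1).
PAF = (0.022581 − 0.02) / 0.022581 ≈ 0.1143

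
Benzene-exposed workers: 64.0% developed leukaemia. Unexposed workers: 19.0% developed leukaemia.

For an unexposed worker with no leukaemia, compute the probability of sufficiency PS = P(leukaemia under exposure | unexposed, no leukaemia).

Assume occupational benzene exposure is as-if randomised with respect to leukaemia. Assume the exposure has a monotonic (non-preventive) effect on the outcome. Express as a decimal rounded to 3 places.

p₁ = 0.64, p₀ = 0.19.
Under exogeneity and monotonicity, PS = (p₁ − p₀) / (1 − p₀).
PS = (0.64 − 0.19) / (1 − 0.19) = 0.45 / 0.81 ≈ 0.5556

PS ≈ 0.556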